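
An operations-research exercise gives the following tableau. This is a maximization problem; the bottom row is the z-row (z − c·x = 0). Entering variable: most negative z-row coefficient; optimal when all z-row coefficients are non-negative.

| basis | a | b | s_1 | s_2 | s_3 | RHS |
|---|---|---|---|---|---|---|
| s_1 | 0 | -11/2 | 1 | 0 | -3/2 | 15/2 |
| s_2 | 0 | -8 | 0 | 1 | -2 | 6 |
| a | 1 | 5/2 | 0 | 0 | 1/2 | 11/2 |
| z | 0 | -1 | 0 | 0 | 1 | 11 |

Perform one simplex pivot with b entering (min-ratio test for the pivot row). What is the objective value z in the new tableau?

66/5

Ratio test on column b — row 1: entry -11/2 ≤ 0; row 2: entry -8 ≤ 0; row 3: (11/2)/(5/2) = 11/5. Minimum is 11/5 at row 3 (a leaves); pivot element 5/2.
Pivot on row 3; the z-row RHS becomes 11 − (-1)·(11/5) = 66/5.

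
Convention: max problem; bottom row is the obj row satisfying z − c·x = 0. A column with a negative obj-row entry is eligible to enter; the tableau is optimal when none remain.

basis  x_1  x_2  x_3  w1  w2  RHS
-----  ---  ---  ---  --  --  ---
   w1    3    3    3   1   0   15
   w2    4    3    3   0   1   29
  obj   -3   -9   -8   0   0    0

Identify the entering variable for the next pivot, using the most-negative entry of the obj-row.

Negative obj-row entries: x_1: -3, x_2: -9, x_3: -8.
The most negative is -9 in column x_2, so x_2 enters.

x_2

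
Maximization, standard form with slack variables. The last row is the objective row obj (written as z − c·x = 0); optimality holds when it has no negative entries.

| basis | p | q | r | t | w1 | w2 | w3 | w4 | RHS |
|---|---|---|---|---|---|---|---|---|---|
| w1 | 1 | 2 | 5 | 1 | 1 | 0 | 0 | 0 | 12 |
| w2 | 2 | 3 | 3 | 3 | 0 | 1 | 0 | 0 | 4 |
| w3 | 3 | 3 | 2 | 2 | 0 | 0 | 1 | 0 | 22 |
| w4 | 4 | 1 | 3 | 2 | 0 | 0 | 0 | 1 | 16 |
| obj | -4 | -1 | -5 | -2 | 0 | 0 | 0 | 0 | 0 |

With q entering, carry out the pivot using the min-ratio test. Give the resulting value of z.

Ratio test on column q — row 1: 12/2 = 6; row 2: 4/3 = 4/3; row 3: 22/3 = 22/3; row 4: 16/1 = 16. Minimum is 4/3 at row 2 (w2 leaves); pivot element 3.
Pivot on row 2; the obj-row RHS becomes 0 − (-1)·(4/3) = 4/3.

4/3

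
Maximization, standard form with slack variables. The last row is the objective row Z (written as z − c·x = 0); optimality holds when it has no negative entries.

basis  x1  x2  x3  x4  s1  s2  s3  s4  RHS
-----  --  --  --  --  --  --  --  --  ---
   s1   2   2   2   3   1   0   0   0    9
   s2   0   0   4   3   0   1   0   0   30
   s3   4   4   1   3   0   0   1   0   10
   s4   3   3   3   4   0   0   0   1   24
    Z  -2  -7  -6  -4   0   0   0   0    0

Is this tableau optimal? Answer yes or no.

no

The Z-row has a negative entry -7 in column x2, so it is not optimal.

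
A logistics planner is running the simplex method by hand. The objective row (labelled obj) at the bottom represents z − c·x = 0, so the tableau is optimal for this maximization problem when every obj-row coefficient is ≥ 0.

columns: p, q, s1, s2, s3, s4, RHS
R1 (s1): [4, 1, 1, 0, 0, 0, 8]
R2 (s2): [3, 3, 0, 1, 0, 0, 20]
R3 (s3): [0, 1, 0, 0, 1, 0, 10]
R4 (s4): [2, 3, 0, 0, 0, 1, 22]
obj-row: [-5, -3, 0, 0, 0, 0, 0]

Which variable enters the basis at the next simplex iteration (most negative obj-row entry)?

Negative obj-row entries: p: -5, q: -3.
The most negative is -5 in column p, so p enters.

p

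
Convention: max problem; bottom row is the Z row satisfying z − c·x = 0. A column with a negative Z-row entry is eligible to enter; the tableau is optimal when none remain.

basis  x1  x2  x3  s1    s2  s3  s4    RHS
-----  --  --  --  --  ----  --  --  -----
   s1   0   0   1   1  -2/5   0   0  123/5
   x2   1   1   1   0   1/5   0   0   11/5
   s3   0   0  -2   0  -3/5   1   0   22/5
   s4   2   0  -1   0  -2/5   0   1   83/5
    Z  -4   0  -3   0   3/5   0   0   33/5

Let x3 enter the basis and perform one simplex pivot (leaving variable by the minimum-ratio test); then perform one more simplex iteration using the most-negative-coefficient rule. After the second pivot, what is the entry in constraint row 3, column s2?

-3/5

Ratio test on column x3 — row 1: (123/5)/1 = 123/5; row 2: (11/5)/1 = 11/5; row 3: entry -2 ≤ 0; row 4: entry -1 ≤ 0. Minimum is 11/5 at row 2 (x2 leaves); pivot element 1.
Divide row 2 by 1; eliminate column x3 from the other rows.
Second iteration: most negative Z-row entry is -1 in column x1, so x1 enters.
Ratio test on column x1 — row 1: entry -1 ≤ 0; row 2: (11/5)/1 = 11/5; row 3: (44/5)/2 = 22/5; row 4: (94/5)/3 = 94/15. Minimum is 11/5 at row 2 (x3 leaves); pivot element 1.
Divide row 2 by 1; eliminate column x1 from the other rows.
After both pivots, the entry at constraint row 3, column s2 is -3/5.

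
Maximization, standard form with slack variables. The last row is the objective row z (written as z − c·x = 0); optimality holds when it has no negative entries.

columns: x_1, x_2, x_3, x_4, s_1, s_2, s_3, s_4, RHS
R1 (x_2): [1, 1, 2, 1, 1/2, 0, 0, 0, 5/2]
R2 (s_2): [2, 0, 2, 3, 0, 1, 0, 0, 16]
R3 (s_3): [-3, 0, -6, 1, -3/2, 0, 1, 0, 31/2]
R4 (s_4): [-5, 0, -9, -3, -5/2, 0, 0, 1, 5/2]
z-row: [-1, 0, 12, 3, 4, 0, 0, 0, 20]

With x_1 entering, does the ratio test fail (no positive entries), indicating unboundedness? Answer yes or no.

no

Column x_1 has positive entries in row(s) 1, 2, so the ratio test bounds it — not unbounded.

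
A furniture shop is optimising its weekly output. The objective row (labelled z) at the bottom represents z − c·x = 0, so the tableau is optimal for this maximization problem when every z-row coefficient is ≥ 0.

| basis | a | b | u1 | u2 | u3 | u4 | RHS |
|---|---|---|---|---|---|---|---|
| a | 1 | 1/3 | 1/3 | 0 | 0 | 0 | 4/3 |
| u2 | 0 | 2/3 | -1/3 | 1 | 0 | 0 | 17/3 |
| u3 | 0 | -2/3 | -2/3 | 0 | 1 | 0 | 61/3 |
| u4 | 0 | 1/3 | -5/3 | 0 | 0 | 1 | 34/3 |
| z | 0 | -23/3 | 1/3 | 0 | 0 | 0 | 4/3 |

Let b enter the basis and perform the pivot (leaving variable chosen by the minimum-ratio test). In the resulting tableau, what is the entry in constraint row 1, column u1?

1

Ratio test on column b — row 1: (4/3)/(1/3) = 4; row 2: (17/3)/(2/3) = 17/2; row 3: entry -2/3 ≤ 0; row 4: (34/3)/(1/3) = 34. Minimum is 4 at row 1 (a leaves); pivot element 1/3.
Divide row 1 by 1/3; eliminate column b from the other rows.
In the new row 1, the u1 entry is the old entry divided by the pivot: (1/3)/(1/3) = 1.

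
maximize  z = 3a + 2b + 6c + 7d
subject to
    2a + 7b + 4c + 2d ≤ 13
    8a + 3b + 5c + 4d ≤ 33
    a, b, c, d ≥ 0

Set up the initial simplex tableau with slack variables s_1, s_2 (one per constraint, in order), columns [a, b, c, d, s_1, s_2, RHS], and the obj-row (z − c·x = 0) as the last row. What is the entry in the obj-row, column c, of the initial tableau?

-6

The obj-row carries the negated objective coefficients: the c entry is -6.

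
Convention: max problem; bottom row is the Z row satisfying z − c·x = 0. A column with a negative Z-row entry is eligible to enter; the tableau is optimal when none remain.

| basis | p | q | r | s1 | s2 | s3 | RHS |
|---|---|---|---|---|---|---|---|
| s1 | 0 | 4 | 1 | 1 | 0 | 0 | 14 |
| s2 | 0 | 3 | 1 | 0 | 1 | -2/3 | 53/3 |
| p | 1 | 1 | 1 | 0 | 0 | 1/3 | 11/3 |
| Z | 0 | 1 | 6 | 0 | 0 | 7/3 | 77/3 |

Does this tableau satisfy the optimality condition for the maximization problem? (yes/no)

yes

Every Z-row coefficient is ≥ 0, so the tableau is optimal.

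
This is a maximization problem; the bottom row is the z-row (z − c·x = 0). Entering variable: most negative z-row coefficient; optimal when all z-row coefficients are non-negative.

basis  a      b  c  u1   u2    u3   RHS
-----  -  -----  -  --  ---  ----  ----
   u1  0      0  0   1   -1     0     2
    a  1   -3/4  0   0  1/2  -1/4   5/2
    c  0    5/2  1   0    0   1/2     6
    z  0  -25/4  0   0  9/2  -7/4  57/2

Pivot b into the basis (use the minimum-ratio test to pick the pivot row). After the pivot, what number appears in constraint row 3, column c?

2/5

Ratio test on column b — row 1: entry 0 ≤ 0; row 2: entry -3/4 ≤ 0; row 3: 6/(5/2) = 12/5. Minimum is 12/5 at row 3 (c leaves); pivot element 5/2.
Divide row 3 by 5/2; eliminate column b from the other rows.
In the new row 3, the c entry is the old entry divided by the pivot: 1/(5/2) = 2/5.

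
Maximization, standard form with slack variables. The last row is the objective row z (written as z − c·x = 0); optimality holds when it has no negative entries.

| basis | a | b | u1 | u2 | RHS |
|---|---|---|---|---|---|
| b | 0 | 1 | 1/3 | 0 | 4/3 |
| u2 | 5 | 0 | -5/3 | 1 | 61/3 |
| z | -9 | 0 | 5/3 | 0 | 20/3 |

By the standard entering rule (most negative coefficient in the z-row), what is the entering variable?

Negative z-row entries: a: -9.
The most negative is -9 in column a, so a enters.

a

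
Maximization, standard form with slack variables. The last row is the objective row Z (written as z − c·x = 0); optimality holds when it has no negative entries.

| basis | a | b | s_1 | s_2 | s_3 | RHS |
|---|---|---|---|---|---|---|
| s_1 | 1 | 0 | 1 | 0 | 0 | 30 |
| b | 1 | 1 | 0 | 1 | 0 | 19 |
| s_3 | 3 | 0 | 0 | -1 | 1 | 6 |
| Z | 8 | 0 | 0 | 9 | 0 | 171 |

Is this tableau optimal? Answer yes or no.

Every Z-row coefficient is ≥ 0, so the tableau is optimal.

yes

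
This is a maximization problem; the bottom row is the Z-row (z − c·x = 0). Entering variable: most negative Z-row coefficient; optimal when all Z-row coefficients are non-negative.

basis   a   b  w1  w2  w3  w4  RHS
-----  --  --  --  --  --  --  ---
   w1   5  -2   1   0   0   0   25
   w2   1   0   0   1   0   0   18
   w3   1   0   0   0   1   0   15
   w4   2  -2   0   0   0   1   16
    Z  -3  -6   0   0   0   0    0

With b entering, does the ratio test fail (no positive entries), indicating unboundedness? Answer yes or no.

yes

Every constraint-row entry in column b is ≤ 0, so increasing b is unbounded.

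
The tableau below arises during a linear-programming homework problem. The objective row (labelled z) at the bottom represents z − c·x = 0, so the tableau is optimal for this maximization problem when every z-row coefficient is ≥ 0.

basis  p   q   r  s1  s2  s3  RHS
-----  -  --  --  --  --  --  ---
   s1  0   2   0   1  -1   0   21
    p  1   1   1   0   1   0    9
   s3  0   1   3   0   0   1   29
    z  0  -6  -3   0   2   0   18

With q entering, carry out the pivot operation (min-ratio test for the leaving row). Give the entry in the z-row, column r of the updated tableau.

3

Ratio test on column q — row 1: 21/2 = 21/2; row 2: 9/1 = 9; row 3: 29/1 = 29. Minimum is 9 at row 2 (p leaves); pivot element 1.
Divide row 2 by 1; eliminate column q from the other rows.
z-row update in column r: -3 − (-6)·1 = 3.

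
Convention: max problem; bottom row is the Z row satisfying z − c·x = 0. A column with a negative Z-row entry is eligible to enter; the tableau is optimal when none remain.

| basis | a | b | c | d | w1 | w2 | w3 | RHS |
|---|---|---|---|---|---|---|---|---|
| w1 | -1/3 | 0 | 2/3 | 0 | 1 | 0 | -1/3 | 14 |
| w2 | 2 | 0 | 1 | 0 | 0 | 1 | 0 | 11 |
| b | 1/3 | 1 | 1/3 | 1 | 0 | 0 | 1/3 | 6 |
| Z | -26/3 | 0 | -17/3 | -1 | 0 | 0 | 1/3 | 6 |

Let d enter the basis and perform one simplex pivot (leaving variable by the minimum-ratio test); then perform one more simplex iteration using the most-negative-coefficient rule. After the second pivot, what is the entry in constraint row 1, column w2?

Ratio test on column d — row 1: entry 0 ≤ 0; row 2: entry 0 ≤ 0; row 3: 6/1 = 6. Minimum is 6 at row 3 (b leaves); pivot element 1.
Divide row 3 by 1; eliminate column d from the other rows.
Second iteration: most negative Z-row entry is -25/3 in column a, so a enters.
Ratio test on column a — row 1: entry -1/3 ≤ 0; row 2: 11/2 = 11/2; row 3: 6/(1/3) = 18. Minimum is 11/2 at row 2 (w2 leaves); pivot element 2.
Divide row 2 by 2; eliminate column a from the other rows.
After both pivots, the entry at constraint row 1, column w2 is 1/6.

1/6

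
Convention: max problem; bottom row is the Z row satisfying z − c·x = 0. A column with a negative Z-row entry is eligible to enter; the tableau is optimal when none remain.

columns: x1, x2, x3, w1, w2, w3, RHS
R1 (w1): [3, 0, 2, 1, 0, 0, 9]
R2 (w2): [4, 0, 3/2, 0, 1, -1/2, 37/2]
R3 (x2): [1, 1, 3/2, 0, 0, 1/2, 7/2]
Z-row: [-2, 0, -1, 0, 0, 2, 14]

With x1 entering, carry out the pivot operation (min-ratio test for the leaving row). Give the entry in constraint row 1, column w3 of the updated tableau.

Ratio test on column x1 — row 1: 9/3 = 3; row 2: (37/2)/4 = 37/8; row 3: (7/2)/1 = 7/2. Minimum is 3 at row 1 (w1 leaves); pivot element 3.
Divide row 1 by 3; eliminate column x1 from the other rows.
In the new row 1, the w3 entry is the old entry divided by the pivot: 0/3 = 0.

0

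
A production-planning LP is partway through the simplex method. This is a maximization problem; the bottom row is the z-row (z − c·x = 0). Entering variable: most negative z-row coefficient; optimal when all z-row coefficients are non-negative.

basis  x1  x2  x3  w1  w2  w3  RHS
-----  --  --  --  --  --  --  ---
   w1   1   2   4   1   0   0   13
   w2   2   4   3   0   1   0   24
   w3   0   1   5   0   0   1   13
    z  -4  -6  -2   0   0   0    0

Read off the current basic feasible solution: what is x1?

0

x1 is not in the basis, so in the current basic feasible solution x1 = 0.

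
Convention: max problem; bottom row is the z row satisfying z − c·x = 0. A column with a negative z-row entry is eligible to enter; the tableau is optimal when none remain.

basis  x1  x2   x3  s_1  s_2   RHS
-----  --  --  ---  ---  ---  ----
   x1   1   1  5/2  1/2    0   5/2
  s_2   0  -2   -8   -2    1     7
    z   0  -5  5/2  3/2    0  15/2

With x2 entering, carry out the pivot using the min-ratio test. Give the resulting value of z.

20

Ratio test on column x2 — row 1: (5/2)/1 = 5/2; row 2: entry -2 ≤ 0. Minimum is 5/2 at row 1 (x1 leaves); pivot element 1.
Pivot on row 1; the z-row RHS becomes 15/2 − (-5)·(5/2) = 20.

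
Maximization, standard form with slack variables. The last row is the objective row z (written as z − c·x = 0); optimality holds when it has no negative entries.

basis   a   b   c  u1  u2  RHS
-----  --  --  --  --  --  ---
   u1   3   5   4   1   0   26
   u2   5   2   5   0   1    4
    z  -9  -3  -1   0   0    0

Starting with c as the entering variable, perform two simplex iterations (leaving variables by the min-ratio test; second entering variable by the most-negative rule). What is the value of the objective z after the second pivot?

36/5

Ratio test on column c — row 1: 26/4 = 13/2; row 2: 4/5 = 4/5. Minimum is 4/5 at row 2 (u2 leaves); pivot element 5.
Pivot on row 2; the z-row RHS becomes 0 − (-1)·(4/5) = 4/5.
Next entering variable (most negative z-row entry -8): a.
Ratio test on column a — row 1: entry -1 ≤ 0; row 2: (4/5)/1 = 4/5. Minimum is 4/5 at row 2 (c leaves); pivot element 1.
After the second pivot the z-row RHS is 4/5 − (-8)·(4/5) = 36/5.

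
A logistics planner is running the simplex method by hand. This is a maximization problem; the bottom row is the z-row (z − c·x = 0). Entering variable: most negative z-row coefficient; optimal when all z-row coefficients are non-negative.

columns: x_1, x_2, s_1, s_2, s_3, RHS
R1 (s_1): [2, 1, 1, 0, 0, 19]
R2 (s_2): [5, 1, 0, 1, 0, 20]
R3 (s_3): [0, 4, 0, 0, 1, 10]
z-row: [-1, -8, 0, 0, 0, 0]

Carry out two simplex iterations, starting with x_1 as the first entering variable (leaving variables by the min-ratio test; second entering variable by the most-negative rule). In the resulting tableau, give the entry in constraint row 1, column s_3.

Ratio test on column x_1 — row 1: 19/2 = 19/2; row 2: 20/5 = 4; row 3: entry 0 ≤ 0. Minimum is 4 at row 2 (s_2 leaves); pivot element 5.
Divide row 2 by 5; eliminate column x_1 from the other rows.
Second iteration: most negative z-row entry is -39/5 in column x_2, so x_2 enters.
Ratio test on column x_2 — row 1: 11/(3/5) = 55/3; row 2: 4/(1/5) = 20; row 3: 10/4 = 5/2. Minimum is 5/2 at row 3 (s_3 leaves); pivot element 4.
Divide row 3 by 4; eliminate column x_2 from the other rows.
After both pivots, the entry at constraint row 1, column s_3 is -3/20.

-3/20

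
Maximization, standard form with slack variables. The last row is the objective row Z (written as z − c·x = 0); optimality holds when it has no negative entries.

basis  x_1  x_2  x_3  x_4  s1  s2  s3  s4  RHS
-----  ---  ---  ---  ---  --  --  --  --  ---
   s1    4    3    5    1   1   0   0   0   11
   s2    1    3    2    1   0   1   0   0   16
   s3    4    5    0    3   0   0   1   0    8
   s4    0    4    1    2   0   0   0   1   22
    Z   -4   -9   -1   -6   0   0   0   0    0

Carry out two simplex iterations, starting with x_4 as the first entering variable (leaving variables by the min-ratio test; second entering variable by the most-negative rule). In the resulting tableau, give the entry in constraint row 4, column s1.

-1/5

Ratio test on column x_4 — row 1: 11/1 = 11; row 2: 16/1 = 16; row 3: 8/3 = 8/3; row 4: 22/2 = 11. Minimum is 8/3 at row 3 (s3 leaves); pivot element 3.
Divide row 3 by 3; eliminate column x_4 from the other rows.
Second iteration: most negative Z-row entry is -1 in column x_3, so x_3 enters.
Ratio test on column x_3 — row 1: (25/3)/5 = 5/3; row 2: (40/3)/2 = 20/3; row 3: entry 0 ≤ 0; row 4: (50/3)/1 = 50/3. Minimum is 5/3 at row 1 (s1 leaves); pivot element 5.
Divide row 1 by 5; eliminate column x_3 from the other rows.
After both pivots, the entry at constraint row 4, column s1 is -1/5.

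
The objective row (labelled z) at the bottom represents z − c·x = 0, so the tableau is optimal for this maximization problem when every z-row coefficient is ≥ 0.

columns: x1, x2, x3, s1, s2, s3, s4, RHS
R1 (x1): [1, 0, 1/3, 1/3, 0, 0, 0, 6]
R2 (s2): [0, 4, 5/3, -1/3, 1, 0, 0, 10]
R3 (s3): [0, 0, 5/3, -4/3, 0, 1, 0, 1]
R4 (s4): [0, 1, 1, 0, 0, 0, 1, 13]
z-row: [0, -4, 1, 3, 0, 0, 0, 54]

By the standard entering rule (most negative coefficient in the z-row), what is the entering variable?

Negative z-row entries: x2: -4.
The most negative is -4 in column x2, so x2 enters.

x2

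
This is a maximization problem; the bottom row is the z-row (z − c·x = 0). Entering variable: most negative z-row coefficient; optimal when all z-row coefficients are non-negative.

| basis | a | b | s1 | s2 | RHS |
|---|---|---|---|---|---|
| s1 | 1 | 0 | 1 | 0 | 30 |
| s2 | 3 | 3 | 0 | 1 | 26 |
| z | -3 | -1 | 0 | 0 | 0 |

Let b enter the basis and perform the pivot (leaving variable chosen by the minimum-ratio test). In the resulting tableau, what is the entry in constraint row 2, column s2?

Ratio test on column b — row 1: entry 0 ≤ 0; row 2: 26/3 = 26/3. Minimum is 26/3 at row 2 (s2 leaves); pivot element 3.
Divide row 2 by 3; eliminate column b from the other rows.
In the new row 2, the s2 entry is the old entry divided by the pivot: 1/3 = 1/3.

1/3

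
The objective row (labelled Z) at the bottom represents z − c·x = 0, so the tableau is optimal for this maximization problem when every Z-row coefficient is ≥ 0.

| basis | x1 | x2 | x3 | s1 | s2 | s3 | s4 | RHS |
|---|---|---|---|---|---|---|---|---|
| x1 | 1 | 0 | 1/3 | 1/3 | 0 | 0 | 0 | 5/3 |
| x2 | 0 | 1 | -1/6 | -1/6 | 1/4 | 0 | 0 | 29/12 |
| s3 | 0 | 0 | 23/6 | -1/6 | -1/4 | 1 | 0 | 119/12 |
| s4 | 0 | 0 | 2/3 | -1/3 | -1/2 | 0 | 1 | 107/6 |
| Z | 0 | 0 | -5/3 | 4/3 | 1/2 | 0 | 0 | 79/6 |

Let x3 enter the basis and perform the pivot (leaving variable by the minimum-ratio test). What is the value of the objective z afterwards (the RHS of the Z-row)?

Ratio test on column x3 — row 1: (5/3)/(1/3) = 5; row 2: entry -1/6 ≤ 0; row 3: (119/12)/(23/6) = 119/46; row 4: (107/6)/(2/3) = 107/4. Minimum is 119/46 at row 3 (s3 leaves); pivot element 23/6.
Pivot on row 3; the Z-row RHS becomes 79/6 − (-5/3)·(119/46) = 402/23.

402/23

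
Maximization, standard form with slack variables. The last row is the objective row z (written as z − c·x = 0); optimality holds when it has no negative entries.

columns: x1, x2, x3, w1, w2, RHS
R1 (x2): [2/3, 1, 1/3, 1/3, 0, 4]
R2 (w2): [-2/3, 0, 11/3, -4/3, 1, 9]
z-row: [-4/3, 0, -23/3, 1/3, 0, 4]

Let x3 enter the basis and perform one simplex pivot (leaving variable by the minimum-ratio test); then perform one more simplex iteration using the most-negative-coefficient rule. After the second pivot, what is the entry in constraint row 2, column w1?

-1/4

Ratio test on column x3 — row 1: 4/(1/3) = 12; row 2: 9/(11/3) = 27/11. Minimum is 27/11 at row 2 (w2 leaves); pivot element 11/3.
Divide row 2 by 11/3; eliminate column x3 from the other rows.
Second iteration: most negative z-row entry is -30/11 in column x1, so x1 enters.
Ratio test on column x1 — row 1: (35/11)/(8/11) = 35/8; row 2: entry -2/11 ≤ 0. Minimum is 35/8 at row 1 (x2 leaves); pivot element 8/11.
Divide row 1 by 8/11; eliminate column x1 from the other rows.
After both pivots, the entry at constraint row 2, column w1 is -1/4.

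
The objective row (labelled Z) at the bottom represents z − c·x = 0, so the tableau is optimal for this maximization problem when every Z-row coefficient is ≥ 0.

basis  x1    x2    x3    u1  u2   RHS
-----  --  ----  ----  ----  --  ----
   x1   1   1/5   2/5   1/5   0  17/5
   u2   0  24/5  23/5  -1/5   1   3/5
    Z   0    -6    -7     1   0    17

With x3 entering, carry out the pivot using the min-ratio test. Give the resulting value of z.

Ratio test on column x3 — row 1: (17/5)/(2/5) = 17/2; row 2: (3/5)/(23/5) = 3/23. Minimum is 3/23 at row 2 (u2 leaves); pivot element 23/5.
Pivot on row 2; the Z-row RHS becomes 17 − (-7)·(3/23) = 412/23.

412/23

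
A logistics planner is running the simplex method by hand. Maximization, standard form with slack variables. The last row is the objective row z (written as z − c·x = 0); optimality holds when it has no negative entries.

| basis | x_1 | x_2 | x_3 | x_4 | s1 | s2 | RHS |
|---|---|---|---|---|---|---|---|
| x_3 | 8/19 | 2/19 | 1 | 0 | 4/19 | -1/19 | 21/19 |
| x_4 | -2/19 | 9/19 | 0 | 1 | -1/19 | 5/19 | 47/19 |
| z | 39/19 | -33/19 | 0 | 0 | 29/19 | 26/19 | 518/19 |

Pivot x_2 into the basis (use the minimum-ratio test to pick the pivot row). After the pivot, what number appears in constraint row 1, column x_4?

Ratio test on column x_2 — row 1: (21/19)/(2/19) = 21/2; row 2: (47/19)/(9/19) = 47/9. Minimum is 47/9 at row 2 (x_4 leaves); pivot element 9/19.
Divide row 2 by 9/19; eliminate column x_2 from the other rows.
Row 1 update in column x_4: 0 − (2/19)·(19/9) = -2/9.

-2/9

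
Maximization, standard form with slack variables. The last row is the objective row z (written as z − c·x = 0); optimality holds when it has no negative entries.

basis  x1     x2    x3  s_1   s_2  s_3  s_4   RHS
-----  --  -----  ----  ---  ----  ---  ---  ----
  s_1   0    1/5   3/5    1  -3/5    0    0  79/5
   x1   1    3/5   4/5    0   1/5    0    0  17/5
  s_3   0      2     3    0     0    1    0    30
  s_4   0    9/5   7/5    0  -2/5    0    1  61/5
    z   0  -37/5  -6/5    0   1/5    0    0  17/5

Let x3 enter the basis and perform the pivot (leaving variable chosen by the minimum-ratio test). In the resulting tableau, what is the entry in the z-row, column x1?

3/2

Ratio test on column x3 — row 1: (79/5)/(3/5) = 79/3; row 2: (17/5)/(4/5) = 17/4; row 3: 30/3 = 10; row 4: (61/5)/(7/5) = 61/7. Minimum is 17/4 at row 2 (x1 leaves); pivot element 4/5.
Divide row 2 by 4/5; eliminate column x3 from the other rows.
z-row update in column x1: 0 − (-6/5)·(5/4) = 3/2.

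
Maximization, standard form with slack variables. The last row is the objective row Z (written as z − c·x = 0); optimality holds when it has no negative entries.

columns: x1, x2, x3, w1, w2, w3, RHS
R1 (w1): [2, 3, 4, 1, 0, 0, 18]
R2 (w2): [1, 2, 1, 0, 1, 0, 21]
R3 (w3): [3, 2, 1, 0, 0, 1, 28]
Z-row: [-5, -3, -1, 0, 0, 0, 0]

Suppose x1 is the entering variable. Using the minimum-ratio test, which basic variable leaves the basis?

w1

Column x1 entries and ratios — w1: 18/2 = 9; w2: 21/1 = 21; w3: 28/3 = 28/3.
Smallest ratio is 9 in the row of w1, so w1 leaves.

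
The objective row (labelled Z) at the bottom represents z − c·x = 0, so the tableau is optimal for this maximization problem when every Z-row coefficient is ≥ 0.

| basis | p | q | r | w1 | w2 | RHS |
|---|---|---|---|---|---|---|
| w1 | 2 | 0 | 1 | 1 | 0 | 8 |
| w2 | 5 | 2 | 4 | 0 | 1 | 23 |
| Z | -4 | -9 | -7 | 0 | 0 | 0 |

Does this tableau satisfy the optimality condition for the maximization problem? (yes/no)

The Z-row has a negative entry -9 in column q, so it is not optimal.

no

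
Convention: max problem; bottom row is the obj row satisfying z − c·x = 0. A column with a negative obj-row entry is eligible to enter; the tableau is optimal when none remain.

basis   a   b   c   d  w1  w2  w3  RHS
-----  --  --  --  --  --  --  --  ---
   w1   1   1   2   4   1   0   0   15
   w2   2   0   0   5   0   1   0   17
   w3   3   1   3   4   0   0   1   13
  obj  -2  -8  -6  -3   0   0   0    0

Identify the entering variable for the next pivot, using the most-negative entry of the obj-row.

Negative obj-row entries: a: -2, b: -8, c: -6, d: -3.
The most negative is -8 in column b, so b enters.

b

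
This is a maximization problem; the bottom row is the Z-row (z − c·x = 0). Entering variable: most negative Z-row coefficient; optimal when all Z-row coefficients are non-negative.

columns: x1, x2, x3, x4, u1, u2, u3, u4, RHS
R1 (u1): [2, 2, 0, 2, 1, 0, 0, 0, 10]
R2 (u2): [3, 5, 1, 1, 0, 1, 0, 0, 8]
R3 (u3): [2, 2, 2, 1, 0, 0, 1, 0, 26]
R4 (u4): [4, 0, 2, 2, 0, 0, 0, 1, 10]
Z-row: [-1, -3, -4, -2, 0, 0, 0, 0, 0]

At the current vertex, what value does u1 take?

u1 is basic (row 1); its value is the RHS of that row, 10.

10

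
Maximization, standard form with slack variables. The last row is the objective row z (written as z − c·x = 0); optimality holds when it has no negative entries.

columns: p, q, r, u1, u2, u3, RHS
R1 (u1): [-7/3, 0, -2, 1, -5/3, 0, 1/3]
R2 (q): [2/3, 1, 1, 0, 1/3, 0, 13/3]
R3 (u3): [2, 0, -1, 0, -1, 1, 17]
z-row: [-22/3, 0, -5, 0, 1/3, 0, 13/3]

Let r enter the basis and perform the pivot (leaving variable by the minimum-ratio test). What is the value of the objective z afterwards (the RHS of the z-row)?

Ratio test on column r — row 1: entry -2 ≤ 0; row 2: (13/3)/1 = 13/3; row 3: entry -1 ≤ 0. Minimum is 13/3 at row 2 (q leaves); pivot element 1.
Pivot on row 2; the z-row RHS becomes 13/3 − (-5)·(13/3) = 26.

26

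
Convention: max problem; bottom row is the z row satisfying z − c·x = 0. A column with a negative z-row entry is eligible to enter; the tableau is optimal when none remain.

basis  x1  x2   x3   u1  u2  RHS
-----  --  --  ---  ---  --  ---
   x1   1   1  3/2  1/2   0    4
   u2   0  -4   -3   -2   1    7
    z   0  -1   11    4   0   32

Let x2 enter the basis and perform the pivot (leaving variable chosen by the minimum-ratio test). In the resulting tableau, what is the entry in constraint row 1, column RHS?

Ratio test on column x2 — row 1: 4/1 = 4; row 2: entry -4 ≤ 0. Minimum is 4 at row 1 (x1 leaves); pivot element 1.
Divide row 1 by 1; eliminate column x2 from the other rows.
In the new row 1, the RHS entry is the old entry divided by the pivot: 4/1 = 4.

4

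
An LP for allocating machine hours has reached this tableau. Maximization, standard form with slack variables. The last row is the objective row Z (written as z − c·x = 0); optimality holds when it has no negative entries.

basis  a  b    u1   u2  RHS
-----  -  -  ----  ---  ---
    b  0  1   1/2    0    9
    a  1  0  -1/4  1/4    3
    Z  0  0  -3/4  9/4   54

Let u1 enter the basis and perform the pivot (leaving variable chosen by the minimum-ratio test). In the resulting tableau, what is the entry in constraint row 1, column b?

Ratio test on column u1 — row 1: 9/(1/2) = 18; row 2: entry -1/4 ≤ 0. Minimum is 18 at row 1 (b leaves); pivot element 1/2.
Divide row 1 by 1/2; eliminate column u1 from the other rows.
In the new row 1, the b entry is the old entry divided by the pivot: 1/(1/2) = 2.

2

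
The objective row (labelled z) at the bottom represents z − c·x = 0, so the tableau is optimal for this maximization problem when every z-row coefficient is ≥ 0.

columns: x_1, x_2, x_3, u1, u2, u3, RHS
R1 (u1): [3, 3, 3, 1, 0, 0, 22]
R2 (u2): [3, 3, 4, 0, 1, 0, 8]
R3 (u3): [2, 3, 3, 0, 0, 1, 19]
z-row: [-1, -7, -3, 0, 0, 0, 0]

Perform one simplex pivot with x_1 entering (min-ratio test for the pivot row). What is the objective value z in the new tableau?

8/3

Ratio test on column x_1 — row 1: 22/3 = 22/3; row 2: 8/3 = 8/3; row 3: 19/2 = 19/2. Minimum is 8/3 at row 2 (u2 leaves); pivot element 3.
Pivot on row 2; the z-row RHS becomes 0 − (-1)·(8/3) = 8/3.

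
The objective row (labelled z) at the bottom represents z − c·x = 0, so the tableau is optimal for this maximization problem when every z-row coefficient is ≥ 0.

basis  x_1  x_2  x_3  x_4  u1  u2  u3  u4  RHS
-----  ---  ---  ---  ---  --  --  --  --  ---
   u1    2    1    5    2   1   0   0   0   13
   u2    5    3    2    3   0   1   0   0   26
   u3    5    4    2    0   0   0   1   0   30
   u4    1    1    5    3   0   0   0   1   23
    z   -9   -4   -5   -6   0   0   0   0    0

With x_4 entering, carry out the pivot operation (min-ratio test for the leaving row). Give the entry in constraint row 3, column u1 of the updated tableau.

Ratio test on column x_4 — row 1: 13/2 = 13/2; row 2: 26/3 = 26/3; row 3: entry 0 ≤ 0; row 4: 23/3 = 23/3. Minimum is 13/2 at row 1 (u1 leaves); pivot element 2.
Divide row 1 by 2; eliminate column x_4 from the other rows.
Row 3 update in column u1: 0 − 0·(1/2) = 0.

0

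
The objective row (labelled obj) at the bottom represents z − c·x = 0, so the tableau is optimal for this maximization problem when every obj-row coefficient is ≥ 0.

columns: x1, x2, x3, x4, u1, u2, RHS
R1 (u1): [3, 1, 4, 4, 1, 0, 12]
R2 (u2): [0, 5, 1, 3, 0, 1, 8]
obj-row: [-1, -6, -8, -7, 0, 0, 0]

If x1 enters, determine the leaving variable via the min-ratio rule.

Column x1 entries and ratios — u1: 12/3 = 4; u2: 0 ≤ 0, skip.
Smallest ratio is 4 in the row of u1, so u1 leaves.

u1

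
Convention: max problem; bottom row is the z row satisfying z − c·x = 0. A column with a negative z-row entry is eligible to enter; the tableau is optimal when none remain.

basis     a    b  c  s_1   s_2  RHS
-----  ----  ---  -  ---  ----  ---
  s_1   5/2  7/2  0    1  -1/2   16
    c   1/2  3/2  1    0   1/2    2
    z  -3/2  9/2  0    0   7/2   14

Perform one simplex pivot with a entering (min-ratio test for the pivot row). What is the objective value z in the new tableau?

20

Ratio test on column a — row 1: 16/(5/2) = 32/5; row 2: 2/(1/2) = 4. Minimum is 4 at row 2 (c leaves); pivot element 1/2.
Pivot on row 2; the z-row RHS becomes 14 − (-3/2)·4 = 20.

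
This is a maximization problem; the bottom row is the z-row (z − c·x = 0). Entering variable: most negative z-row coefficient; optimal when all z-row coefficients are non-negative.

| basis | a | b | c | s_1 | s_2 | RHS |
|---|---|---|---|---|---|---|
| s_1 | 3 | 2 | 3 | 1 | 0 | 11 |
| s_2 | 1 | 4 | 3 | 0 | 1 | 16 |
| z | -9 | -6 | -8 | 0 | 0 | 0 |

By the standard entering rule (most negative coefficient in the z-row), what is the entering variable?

a

Negative z-row entries: a: -9, b: -6, c: -8.
The most negative is -9 in column a, so a enters.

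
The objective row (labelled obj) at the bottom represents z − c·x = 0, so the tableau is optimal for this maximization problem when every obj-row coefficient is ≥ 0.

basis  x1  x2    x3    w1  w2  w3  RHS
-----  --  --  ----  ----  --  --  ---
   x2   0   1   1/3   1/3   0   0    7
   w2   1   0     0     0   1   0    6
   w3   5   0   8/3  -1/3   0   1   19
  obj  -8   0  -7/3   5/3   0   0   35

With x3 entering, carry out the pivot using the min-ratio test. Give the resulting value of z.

Ratio test on column x3 — row 1: 7/(1/3) = 21; row 2: entry 0 ≤ 0; row 3: 19/(8/3) = 57/8. Minimum is 57/8 at row 3 (w3 leaves); pivot element 8/3.
Pivot on row 3; the obj-row RHS becomes 35 − (-7/3)·(57/8) = 413/8.

413/8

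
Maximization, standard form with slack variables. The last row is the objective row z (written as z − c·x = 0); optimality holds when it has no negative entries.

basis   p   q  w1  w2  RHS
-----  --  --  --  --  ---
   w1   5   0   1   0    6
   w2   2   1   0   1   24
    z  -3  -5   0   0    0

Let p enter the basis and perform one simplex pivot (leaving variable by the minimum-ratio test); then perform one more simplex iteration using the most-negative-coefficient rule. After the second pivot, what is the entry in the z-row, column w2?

5

Ratio test on column p — row 1: 6/5 = 6/5; row 2: 24/2 = 12. Minimum is 6/5 at row 1 (w1 leaves); pivot element 5.
Divide row 1 by 5; eliminate column p from the other rows.
Second iteration: most negative z-row entry is -5 in column q, so q enters.
Ratio test on column q — row 1: entry 0 ≤ 0; row 2: (108/5)/1 = 108/5. Minimum is 108/5 at row 2 (w2 leaves); pivot element 1.
Divide row 2 by 1; eliminate column q from the other rows.
After both pivots, the entry at the z-row, column w2 is 5.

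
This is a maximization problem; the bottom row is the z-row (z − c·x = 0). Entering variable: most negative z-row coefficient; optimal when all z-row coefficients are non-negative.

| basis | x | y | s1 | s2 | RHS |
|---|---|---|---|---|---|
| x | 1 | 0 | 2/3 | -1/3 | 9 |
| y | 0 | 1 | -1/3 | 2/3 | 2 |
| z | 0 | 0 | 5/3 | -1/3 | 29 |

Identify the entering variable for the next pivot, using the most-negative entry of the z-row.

Negative z-row entries: s2: -1/3.
The most negative is -1/3 in column s2, so s2 enters.

s2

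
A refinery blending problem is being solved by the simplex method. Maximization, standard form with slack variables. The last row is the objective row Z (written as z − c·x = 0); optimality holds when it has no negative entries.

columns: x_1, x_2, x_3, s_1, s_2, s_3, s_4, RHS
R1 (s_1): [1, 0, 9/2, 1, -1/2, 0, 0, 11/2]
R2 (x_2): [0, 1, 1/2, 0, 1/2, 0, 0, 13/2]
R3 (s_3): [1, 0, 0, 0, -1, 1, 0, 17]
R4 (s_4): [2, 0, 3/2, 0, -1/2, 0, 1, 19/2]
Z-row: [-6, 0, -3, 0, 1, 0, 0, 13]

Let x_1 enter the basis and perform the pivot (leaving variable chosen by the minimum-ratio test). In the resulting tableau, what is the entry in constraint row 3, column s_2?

Ratio test on column x_1 — row 1: (11/2)/1 = 11/2; row 2: entry 0 ≤ 0; row 3: 17/1 = 17; row 4: (19/2)/2 = 19/4. Minimum is 19/4 at row 4 (s_4 leaves); pivot element 2.
Divide row 4 by 2; eliminate column x_1 from the other rows.
Row 3 update in column s_2: -1 − 1·(-1/4) = -3/4.

-3/4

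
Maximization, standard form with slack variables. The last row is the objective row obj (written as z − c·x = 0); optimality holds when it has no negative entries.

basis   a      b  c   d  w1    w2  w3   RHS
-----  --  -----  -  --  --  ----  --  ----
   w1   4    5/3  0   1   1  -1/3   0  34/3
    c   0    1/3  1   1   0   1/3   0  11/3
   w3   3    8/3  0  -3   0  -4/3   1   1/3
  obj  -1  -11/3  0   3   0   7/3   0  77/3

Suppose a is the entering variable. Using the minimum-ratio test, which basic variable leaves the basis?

w3

Column a entries and ratios — w1: (34/3)/4 = 17/6; c: 0 ≤ 0, skip; w3: (1/3)/3 = 1/9.
Smallest ratio is 1/9 in the row of w3, so w3 leaves.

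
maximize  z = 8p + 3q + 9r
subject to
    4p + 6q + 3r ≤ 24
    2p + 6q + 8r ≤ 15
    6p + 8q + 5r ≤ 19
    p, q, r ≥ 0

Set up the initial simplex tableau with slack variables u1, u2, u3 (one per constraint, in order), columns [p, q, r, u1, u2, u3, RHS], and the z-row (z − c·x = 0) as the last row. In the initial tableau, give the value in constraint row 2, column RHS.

15

The RHS of constraint 2 is b_2 = 15.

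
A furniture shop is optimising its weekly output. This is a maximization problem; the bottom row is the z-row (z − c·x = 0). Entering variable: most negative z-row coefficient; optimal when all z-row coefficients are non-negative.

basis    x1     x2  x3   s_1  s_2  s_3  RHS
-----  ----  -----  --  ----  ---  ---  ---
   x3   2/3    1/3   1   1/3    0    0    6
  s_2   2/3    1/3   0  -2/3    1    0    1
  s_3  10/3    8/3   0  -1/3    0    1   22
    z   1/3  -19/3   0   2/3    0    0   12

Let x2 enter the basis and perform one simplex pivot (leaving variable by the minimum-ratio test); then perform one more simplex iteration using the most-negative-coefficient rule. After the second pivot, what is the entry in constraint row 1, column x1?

2/5

Ratio test on column x2 — row 1: 6/(1/3) = 18; row 2: 1/(1/3) = 3; row 3: 22/(8/3) = 33/4. Minimum is 3 at row 2 (s_2 leaves); pivot element 1/3.
Divide row 2 by 1/3; eliminate column x2 from the other rows.
Second iteration: most negative z-row entry is -12 in column s_1, so s_1 enters.
Ratio test on column s_1 — row 1: 5/1 = 5; row 2: entry -2 ≤ 0; row 3: 14/5 = 14/5. Minimum is 14/5 at row 3 (s_3 leaves); pivot element 5.
Divide row 3 by 5; eliminate column s_1 from the other rows.
After both pivots, the entry at constraint row 1, column x1 is 2/5.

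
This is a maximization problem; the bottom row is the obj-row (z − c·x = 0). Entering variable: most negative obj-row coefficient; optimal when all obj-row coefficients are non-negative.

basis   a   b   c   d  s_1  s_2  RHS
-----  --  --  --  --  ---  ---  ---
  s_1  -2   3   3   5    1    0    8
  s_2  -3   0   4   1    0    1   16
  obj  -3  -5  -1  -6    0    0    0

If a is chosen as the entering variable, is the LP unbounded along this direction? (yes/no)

yes

Every constraint-row entry in column a is ≤ 0, so increasing a is unbounded.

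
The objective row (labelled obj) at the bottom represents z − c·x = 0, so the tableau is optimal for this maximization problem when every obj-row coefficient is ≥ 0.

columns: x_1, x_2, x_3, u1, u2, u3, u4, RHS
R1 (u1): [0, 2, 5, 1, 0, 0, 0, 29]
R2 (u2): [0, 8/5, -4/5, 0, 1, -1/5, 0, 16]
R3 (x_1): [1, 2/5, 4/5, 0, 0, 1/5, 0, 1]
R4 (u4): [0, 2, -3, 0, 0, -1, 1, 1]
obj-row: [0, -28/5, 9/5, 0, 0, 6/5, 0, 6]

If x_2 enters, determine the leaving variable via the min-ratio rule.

u4

Column x_2 entries and ratios — u1: 29/2 = 29/2; u2: 16/(8/5) = 10; x_1: 1/(2/5) = 5/2; u4: 1/2 = 1/2.
Smallest ratio is 1/2 in the row of u4, so u4 leaves.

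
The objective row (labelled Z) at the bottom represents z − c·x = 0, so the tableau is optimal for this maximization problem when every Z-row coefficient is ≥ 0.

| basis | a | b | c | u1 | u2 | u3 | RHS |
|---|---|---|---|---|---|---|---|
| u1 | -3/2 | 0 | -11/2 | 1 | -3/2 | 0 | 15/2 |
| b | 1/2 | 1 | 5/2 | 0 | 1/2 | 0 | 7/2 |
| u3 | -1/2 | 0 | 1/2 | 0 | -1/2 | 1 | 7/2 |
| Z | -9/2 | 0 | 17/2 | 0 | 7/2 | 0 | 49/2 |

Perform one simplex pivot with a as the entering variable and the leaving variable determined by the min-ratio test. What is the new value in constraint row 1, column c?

Ratio test on column a — row 1: entry -3/2 ≤ 0; row 2: (7/2)/(1/2) = 7; row 3: entry -1/2 ≤ 0. Minimum is 7 at row 2 (b leaves); pivot element 1/2.
Divide row 2 by 1/2; eliminate column a from the other rows.
Row 1 update in column c: -11/2 − (-3/2)·5 = 2.

2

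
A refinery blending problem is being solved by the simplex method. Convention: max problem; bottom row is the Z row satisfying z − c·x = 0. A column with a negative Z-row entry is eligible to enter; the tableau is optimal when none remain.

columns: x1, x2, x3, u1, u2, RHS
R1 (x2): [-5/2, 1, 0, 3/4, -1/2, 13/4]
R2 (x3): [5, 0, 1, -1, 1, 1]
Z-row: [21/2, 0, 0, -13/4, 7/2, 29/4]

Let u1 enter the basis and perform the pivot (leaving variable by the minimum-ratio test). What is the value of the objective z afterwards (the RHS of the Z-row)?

64/3

Ratio test on column u1 — row 1: (13/4)/(3/4) = 13/3; row 2: entry -1 ≤ 0. Minimum is 13/3 at row 1 (x2 leaves); pivot element 3/4.
Pivot on row 1; the Z-row RHS becomes 29/4 − (-13/4)·(13/3) = 64/3.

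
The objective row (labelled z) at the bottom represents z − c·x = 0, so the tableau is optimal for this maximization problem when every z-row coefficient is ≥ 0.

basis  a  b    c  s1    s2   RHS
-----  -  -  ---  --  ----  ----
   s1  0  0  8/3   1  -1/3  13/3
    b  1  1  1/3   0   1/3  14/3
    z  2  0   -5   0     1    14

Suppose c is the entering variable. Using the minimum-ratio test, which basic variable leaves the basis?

Column c entries and ratios — s1: (13/3)/(8/3) = 13/8; b: (14/3)/(1/3) = 14.
Smallest ratio is 13/8 in the row of s1, so s1 leaves.

s1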